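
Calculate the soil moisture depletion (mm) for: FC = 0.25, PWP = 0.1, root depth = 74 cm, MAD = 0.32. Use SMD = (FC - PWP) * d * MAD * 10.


SMD = (FC - PWP) * d * MAD * 10
SMD = (0.25 - 0.1) * 74 * 0.32 * 10
SMD = 0.1500 * 74 * 0.32 * 10

35.5200 mm


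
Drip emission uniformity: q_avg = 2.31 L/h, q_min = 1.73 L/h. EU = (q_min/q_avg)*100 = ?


EU = (q_min/q_avg)*100 = (1.73/2.31)*100 = 74.8918%

74.8918 %


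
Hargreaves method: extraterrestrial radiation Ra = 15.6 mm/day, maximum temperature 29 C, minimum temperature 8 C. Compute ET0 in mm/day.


Tmean = (Tmax + Tmin)/2 = (29 + 8)/2 = 18.5
ET0 = 0.0023 * 15.6 * (18.5 + 17.8) * sqrt(29 - 8)
ET0 = 0.0023 * 15.6 * 36.3 * 4.582576

5.9685 mm/day


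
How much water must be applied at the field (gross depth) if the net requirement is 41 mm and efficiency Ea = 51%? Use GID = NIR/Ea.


Ea = 51% = 0.51
GID = NIR / Ea = 41 / 0.51 = 80.3922 mm

80.3922 mm


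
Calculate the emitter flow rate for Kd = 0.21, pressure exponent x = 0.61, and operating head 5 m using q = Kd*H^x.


q = Kd * H^x = 0.21 * 5^0.61 = 0.21 * 2.669142

0.5605 L/h


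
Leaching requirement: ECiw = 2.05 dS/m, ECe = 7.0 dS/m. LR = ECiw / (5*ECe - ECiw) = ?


LR = ECiw / (5*ECe - ECiw)
LR = 2.05 / (5*7.0 - 2.05)
LR = 2.05 / 32.9500

0.0622


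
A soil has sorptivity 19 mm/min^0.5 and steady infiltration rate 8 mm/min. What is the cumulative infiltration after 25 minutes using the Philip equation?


F = S*sqrt(t) + A*t
F = 19*sqrt(25) + 8*25
F = 19*5.000000 + 200

295.0000 mm


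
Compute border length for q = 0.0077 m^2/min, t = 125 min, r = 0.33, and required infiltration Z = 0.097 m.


L = q*t/((1+r)*Z)
L = 0.0077*125/((1+0.33)*0.097)
L = 0.9625/0.12901

7.4607 m


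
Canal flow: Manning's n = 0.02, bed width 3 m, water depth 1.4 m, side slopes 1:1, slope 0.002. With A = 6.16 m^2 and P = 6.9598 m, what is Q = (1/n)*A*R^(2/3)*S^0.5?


R = A/P = 6.16/6.9598 = 0.885083
Q = (1/0.02) * 6.16 * 0.885083^(2/3) * 0.002^0.5

12.6976 m^3/s


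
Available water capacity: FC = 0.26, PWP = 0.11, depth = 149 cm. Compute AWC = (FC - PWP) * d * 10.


AWC = (FC - PWP) * d * 10
AWC = (0.26 - 0.11) * 149 * 10
AWC = 0.1500 * 149 * 10

223.5000 mm


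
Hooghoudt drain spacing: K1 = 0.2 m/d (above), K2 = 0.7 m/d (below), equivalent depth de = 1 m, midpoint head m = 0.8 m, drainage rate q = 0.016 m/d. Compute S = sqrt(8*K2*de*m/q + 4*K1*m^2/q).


S^2 = 8*K2*de*m/q + 4*K1*m^2/q
S^2 = 8*0.7*1*0.8/0.016 + 4*0.2*0.8^2/0.016
S = sqrt(312.0000)

17.6635 m


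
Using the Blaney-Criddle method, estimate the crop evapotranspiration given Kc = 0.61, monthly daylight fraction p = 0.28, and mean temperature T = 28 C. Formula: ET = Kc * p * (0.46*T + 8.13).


ET = Kc * p * (0.46*T + 8.13)
ET = 0.61 * 0.28 * (0.46*28 + 8.13)
ET = 0.61 * 0.28 * 21.0100

3.5885 mm/day


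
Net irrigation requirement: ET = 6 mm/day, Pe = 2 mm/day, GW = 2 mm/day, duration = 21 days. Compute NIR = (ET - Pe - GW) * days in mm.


Daily deficit = ET - Pe - GW = 6 - 2 - 2 = 2 mm/day
NIR = 2 * 21 = 42 mm

42.0000 mm


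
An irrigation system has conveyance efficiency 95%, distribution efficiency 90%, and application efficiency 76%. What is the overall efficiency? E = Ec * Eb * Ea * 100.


Ec = 0.95, Eb = 0.9, Ea = 0.76
E = 0.95 * 0.9 * 0.76 * 100 = 64.9800%

64.9800 %


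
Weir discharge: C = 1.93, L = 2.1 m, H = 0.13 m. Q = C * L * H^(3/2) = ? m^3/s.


Q = C * L * H^(3/2) = 1.93 * 2.1 * 0.13^1.5 = 1.93 * 2.1 * 0.046872

0.1900 m^3/s


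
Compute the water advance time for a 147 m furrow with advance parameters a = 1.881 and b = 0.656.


t = (L/a)^(1/b)
t = (147/1.881)^(1/0.656)
t = 78.149920^(1/0.656)

768.3548 min


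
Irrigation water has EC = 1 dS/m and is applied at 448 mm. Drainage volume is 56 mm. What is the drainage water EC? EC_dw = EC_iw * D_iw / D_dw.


EC_dw = EC_iw * D_iw / D_dw
EC_dw = 1 * 448 / 56
EC_dw = 448 / 56

8.0000 dS/m


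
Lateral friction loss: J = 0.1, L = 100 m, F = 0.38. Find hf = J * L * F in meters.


hf = J * L * F = 0.1 * 100 * 0.38 = 3.8000 m

3.8000 m


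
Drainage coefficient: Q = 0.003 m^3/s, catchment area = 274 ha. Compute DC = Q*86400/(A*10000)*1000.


DC = Q * 86400 / (A * 10000) * 1000
DC = 0.003 * 86400 / (274 * 10000) * 1000
DC = 259200.0000 / 2740000

0.0946 mm/day


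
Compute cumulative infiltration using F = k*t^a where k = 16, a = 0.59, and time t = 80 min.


F = k * t^a = 16 * 80^0.59
F = 16 * 13.268539

212.2966 mm


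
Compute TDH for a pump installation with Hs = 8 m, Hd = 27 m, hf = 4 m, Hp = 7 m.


TDH = Hs + Hd + hf + Hp = 8 + 27 + 4 + 7 = 46

46 m


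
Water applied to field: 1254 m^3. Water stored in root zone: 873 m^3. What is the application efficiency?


Ea = V_root / V_field * 100 = 873 / 1254 * 100 = 69.6172%

69.6172 %


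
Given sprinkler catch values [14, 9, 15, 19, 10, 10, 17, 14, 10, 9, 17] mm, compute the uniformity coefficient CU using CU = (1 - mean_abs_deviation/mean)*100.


mean = 13.090909 mm
MAD = 3.173554 mm
CU = (1 - 3.173554/13.090909)*100

75.7576 %


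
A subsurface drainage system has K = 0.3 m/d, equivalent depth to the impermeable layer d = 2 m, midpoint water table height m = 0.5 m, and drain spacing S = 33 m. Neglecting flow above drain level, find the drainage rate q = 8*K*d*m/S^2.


q = 8*K*d*m/S^2
q = 8*0.3*2*0.5/33^2
q = 2.4000 / 1089

0.0022 m/d


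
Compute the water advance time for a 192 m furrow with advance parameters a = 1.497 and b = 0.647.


t = (L/a)^(1/b)
t = (192/1.497)^(1/0.647)
t = 128.256513^(1/0.647)

1812.3294 min


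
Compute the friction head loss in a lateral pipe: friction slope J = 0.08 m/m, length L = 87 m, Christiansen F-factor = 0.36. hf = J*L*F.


hf = J * L * F = 0.08 * 87 * 0.36 = 2.5056 m

2.5056 m


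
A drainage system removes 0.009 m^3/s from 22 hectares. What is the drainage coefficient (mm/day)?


DC = Q * 86400 / (A * 10000) * 1000
DC = 0.009 * 86400 / (22 * 10000) * 1000
DC = 777600.0000 / 220000

3.5345 mm/day


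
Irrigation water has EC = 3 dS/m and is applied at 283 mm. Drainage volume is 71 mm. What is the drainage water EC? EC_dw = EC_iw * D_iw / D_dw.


EC_dw = EC_iw * D_iw / D_dw
EC_dw = 3 * 283 / 71
EC_dw = 849 / 71

11.9577 dS/m


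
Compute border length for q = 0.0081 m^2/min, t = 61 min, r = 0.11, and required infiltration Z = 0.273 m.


L = q*t/((1+r)*Z)
L = 0.0081*61/((1+0.11)*0.273)
L = 0.4941/0.30303

1.6305 m


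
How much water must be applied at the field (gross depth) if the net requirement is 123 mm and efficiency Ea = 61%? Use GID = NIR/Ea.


Ea = 61% = 0.61
GID = NIR / Ea = 123 / 0.61 = 201.6393 mm

201.6393 mm


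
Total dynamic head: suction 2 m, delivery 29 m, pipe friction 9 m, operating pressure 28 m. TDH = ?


TDH = Hs + Hd + hf + Hp = 2 + 29 + 9 + 28 = 68

68 m


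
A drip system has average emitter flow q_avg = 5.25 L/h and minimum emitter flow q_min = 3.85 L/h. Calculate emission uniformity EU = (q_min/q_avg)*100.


EU = (q_min/q_avg)*100 = (3.85/5.25)*100 = 73.3333%

73.3333 %


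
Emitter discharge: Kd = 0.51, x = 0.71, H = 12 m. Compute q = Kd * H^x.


q = Kd * H^x = 0.51 * 12^0.71 = 0.51 * 5.837390

2.9771 L/h


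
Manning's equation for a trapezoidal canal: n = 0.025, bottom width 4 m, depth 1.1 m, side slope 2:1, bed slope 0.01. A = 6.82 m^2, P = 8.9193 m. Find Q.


R = A/P = 6.82/8.9193 = 0.764634
Q = (1/0.025) * 6.82 * 0.764634^(2/3) * 0.01^0.5

22.8111 m^3/s


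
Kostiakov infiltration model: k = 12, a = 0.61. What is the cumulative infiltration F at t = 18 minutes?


F = k * t^a = 12 * 18^0.61
F = 12 * 5.830640

69.9677 mm


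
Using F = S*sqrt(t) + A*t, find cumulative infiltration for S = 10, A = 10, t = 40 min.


F = S*sqrt(t) + A*t
F = 10*sqrt(40) + 10*40
F = 10*6.324555 + 400

463.2455 mm


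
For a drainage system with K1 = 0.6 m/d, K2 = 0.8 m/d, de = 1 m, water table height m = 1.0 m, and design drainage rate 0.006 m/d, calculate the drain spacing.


S^2 = 8*K2*de*m/q + 4*K1*m^2/q
S^2 = 8*0.8*1*1.0/0.006 + 4*0.6*1.0^2/0.006
S = sqrt(1466.6667)

38.2971 m


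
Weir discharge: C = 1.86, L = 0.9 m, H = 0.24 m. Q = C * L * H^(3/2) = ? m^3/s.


Q = C * L * H^(3/2) = 1.86 * 0.9 * 0.24^1.5 = 1.86 * 0.9 * 0.117576

0.1968 m^3/s


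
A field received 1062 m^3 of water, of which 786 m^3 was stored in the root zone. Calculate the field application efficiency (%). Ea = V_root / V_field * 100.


Ea = V_root / V_field * 100 = 786 / 1062 * 100 = 74.0113%

74.0113 %


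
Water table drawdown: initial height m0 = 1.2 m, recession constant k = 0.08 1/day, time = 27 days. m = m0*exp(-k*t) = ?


m = m0 * exp(-k*t)
m = 1.2 * exp(-0.08 * 27)
m = 1.2 * exp(-2.1600)

0.1384 m


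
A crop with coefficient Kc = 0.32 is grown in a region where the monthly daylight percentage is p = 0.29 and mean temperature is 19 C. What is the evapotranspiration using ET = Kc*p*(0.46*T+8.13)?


ET = Kc * p * (0.46*T + 8.13)
ET = 0.32 * 0.29 * (0.46*19 + 8.13)
ET = 0.32 * 0.29 * 16.8700

1.5655 mm/day


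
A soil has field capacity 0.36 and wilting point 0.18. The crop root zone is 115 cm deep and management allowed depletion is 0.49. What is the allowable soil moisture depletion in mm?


SMD = (FC - PWP) * d * MAD * 10
SMD = (0.36 - 0.18) * 115 * 0.49 * 10
SMD = 0.1800 * 115 * 0.49 * 10

101.4300 mm


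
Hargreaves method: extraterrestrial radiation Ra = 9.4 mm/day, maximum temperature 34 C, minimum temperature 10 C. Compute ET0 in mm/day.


Tmean = (Tmax + Tmin)/2 = (34 + 10)/2 = 22.0
ET0 = 0.0023 * 9.4 * (22.0 + 17.8) * sqrt(34 - 10)
ET0 = 0.0023 * 9.4 * 39.8 * 4.898979

4.2155 mm/day


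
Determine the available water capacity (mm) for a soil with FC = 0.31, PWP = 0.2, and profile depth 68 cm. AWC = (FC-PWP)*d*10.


AWC = (FC - PWP) * d * 10
AWC = (0.31 - 0.2) * 68 * 10
AWC = 0.1100 * 68 * 10

74.8000 mm


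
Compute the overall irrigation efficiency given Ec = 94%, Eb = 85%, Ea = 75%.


Ec = 0.94, Eb = 0.85, Ea = 0.75
E = 0.94 * 0.85 * 0.75 * 100 = 59.9250%

59.9250 %


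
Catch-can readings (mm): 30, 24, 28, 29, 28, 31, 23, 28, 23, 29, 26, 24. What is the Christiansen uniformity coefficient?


mean = 26.916667 mm
MAD = 2.430556 mm
CU = (1 - 2.430556/26.916667)*100

90.9701 %


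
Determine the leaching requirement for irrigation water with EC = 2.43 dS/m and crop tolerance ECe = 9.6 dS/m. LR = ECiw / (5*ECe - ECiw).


LR = ECiw / (5*ECe - ECiw)
LR = 2.43 / (5*9.6 - 2.43)
LR = 2.43 / 45.5700

0.0533


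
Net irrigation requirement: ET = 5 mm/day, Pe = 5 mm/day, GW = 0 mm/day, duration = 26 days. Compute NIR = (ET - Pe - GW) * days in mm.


Daily deficit = ET - Pe - GW = 5 - 5 - 0 = 0 mm/day
NIR = 0 * 26 = 0 mm

0 mm


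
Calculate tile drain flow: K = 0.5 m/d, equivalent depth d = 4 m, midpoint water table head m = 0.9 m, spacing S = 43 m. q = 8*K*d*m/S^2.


q = 8*K*d*m/S^2
q = 8*0.5*4*0.9/43^2
q = 14.4000 / 1849

0.0078 m/d


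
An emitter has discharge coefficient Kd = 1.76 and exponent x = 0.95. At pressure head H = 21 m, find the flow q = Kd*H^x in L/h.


q = Kd * H^x = 1.76 * 21^0.95 = 1.76 * 18.034675

31.7410 L/h


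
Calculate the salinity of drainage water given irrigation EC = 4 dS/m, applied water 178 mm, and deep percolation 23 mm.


EC_dw = EC_iw * D_iw / D_dw
EC_dw = 4 * 178 / 23
EC_dw = 712 / 23

30.9565 dS/m


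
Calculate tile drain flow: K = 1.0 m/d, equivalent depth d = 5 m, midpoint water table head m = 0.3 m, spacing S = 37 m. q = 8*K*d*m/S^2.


q = 8*K*d*m/S^2
q = 8*1.0*5*0.3/37^2
q = 12.0000 / 1369

0.0088 m/d


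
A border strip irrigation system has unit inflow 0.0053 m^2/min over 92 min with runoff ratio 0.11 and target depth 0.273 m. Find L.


L = q*t/((1+r)*Z)
L = 0.0053*92/((1+0.11)*0.273)
L = 0.4876/0.30303

1.6091 m


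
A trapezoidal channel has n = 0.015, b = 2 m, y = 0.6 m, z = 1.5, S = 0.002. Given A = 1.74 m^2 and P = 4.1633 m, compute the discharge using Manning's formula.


R = A/P = 1.74/4.1633 = 0.417938
Q = (1/0.015) * 1.74 * 0.417938^(2/3) * 0.002^0.5

2.8999 m^3/s


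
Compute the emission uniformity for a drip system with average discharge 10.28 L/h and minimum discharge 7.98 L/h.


EU = (q_min/q_avg)*100 = (7.98/10.28)*100 = 77.6265%

77.6265 %


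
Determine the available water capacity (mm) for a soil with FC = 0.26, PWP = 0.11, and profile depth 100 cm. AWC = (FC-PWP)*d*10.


AWC = (FC - PWP) * d * 10
AWC = (0.26 - 0.11) * 100 * 10
AWC = 0.1500 * 100 * 10

150.0000 mm


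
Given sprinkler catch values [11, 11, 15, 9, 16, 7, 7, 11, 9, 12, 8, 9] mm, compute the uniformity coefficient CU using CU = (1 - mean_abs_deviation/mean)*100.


mean = 10.416667 mm
MAD = 2.250000 mm
CU = (1 - 2.250000/10.416667)*100

78.4000 %


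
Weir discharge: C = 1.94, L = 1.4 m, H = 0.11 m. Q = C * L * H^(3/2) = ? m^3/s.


Q = C * L * H^(3/2) = 1.94 * 1.4 * 0.11^1.5 = 1.94 * 1.4 * 0.036483

0.0991 m^3/s


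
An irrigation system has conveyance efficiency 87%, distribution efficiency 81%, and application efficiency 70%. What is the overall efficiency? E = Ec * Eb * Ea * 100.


Ec = 0.87, Eb = 0.81, Ea = 0.7
E = 0.87 * 0.81 * 0.7 * 100 = 49.3290%

49.3290 %


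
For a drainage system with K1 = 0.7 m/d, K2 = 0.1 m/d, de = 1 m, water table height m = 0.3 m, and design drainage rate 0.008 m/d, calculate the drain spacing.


S^2 = 8*K2*de*m/q + 4*K1*m^2/q
S^2 = 8*0.1*1*0.3/0.008 + 4*0.7*0.3^2/0.008
S = sqrt(61.5000)

7.8422 m


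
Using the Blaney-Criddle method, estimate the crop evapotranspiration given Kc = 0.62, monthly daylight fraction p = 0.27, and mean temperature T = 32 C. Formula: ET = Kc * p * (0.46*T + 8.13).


ET = Kc * p * (0.46*T + 8.13)
ET = 0.62 * 0.27 * (0.46*32 + 8.13)
ET = 0.62 * 0.27 * 22.8500

3.8251 mm/day


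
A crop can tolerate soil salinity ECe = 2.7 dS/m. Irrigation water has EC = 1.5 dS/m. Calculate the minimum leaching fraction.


LR = ECiw / (5*ECe - ECiw)
LR = 1.5 / (5*2.7 - 1.5)
LR = 1.5 / 12.0000

0.1250


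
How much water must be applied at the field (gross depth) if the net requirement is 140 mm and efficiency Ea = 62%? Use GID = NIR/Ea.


Ea = 62% = 0.62
GID = NIR / Ea = 140 / 0.62 = 225.8065 mm

225.8065 mm


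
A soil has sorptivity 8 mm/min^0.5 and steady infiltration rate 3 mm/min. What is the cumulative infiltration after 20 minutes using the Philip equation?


F = S*sqrt(t) + A*t
F = 8*sqrt(20) + 3*20
F = 8*4.472136 + 60

95.7771 mm


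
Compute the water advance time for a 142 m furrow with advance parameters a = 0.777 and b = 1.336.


t = (L/a)^(1/b)
t = (142/0.777)^(1/1.336)
t = 182.754183^(1/1.336)

49.3190 min


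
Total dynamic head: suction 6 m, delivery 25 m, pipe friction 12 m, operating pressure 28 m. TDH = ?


TDH = Hs + Hd + hf + Hp = 6 + 25 + 12 + 28 = 71

71 m


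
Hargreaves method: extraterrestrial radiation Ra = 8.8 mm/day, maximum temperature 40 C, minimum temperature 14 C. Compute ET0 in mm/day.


Tmean = (Tmax + Tmin)/2 = (40 + 14)/2 = 27.0
ET0 = 0.0023 * 8.8 * (27.0 + 17.8) * sqrt(40 - 14)
ET0 = 0.0023 * 8.8 * 44.8 * 5.099020

4.6235 mm/day


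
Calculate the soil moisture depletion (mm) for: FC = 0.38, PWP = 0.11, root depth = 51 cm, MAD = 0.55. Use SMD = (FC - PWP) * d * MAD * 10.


SMD = (FC - PWP) * d * MAD * 10
SMD = (0.38 - 0.11) * 51 * 0.55 * 10
SMD = 0.2700 * 51 * 0.55 * 10

75.7350 mm


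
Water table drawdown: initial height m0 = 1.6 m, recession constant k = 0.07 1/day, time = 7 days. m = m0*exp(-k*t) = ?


m = m0 * exp(-k*t)
m = 1.6 * exp(-0.07 * 7)
m = 1.6 * exp(-0.4900)

0.9802 m


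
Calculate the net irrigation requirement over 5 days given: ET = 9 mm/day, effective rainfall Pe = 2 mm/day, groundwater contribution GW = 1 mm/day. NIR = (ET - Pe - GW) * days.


Daily deficit = ET - Pe - GW = 9 - 2 - 1 = 6 mm/day
NIR = 6 * 5 = 30 mm

30.0000 mm


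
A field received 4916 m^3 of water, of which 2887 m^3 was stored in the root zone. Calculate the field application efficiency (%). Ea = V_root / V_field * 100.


Ea = V_root / V_field * 100 = 2887 / 4916 * 100 = 58.7266%

58.7266 %


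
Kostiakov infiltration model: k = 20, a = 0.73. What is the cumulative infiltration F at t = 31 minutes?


F = k * t^a = 20 * 31^0.73
F = 20 * 12.265748

245.3150 mm


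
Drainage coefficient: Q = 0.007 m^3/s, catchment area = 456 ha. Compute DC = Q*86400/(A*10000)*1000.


DC = Q * 86400 / (A * 10000) * 1000
DC = 0.007 * 86400 / (456 * 10000) * 1000
DC = 604800.0000 / 4560000

0.1326 mm/day


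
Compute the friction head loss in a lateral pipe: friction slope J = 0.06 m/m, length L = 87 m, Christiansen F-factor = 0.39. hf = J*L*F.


hf = J * L * F = 0.06 * 87 * 0.39 = 2.0358 m

2.0358 m


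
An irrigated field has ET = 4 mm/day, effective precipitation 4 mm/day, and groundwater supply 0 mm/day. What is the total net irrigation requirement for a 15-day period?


Daily deficit = ET - Pe - GW = 4 - 4 - 0 = 0 mm/day
NIR = 0 * 15 = 0 mm

0 mm


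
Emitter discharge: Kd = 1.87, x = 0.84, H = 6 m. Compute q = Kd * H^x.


q = Kd * H^x = 1.87 * 6^0.84 = 1.87 * 4.504505

8.4234 L/h


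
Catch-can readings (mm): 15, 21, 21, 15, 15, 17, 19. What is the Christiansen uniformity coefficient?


mean = 17.571429 mm
MAD = 2.367347 mm
CU = (1 - 2.367347/17.571429)*100

86.5273 %


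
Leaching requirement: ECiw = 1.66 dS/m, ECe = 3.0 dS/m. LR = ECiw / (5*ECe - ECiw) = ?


LR = ECiw / (5*ECe - ECiw)
LR = 1.66 / (5*3.0 - 1.66)
LR = 1.66 / 13.3400

0.1244


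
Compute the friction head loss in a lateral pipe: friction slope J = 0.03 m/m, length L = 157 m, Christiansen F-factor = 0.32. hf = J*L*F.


hf = J * L * F = 0.03 * 157 * 0.32 = 1.5072 m

1.5072 m


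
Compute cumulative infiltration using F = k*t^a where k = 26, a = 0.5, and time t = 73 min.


F = k * t^a = 26 * 73^0.5
F = 26 * 8.544004

222.1441 mm


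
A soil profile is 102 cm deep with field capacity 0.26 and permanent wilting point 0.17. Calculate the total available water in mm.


AWC = (FC - PWP) * d * 10
AWC = (0.26 - 0.17) * 102 * 10
AWC = 0.0900 * 102 * 10

91.8000 mm


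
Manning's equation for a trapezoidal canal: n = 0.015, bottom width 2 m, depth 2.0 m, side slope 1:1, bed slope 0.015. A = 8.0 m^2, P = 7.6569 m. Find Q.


R = A/P = 8.0/7.6569 = 1.044809
Q = (1/0.015) * 8.0 * 1.044809^(2/3) * 0.015^0.5

67.2567 m^3/s


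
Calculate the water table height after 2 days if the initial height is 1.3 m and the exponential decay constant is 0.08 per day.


m = m0 * exp(-k*t)
m = 1.3 * exp(-0.08 * 2)
m = 1.3 * exp(-0.1600)

1.1078 m


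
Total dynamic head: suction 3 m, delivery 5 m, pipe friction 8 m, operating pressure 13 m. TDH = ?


TDH = Hs + Hd + hf + Hp = 3 + 5 + 8 + 13 = 29

29 m


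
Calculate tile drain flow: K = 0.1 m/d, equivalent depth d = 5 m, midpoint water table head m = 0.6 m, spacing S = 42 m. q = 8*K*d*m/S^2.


q = 8*K*d*m/S^2
q = 8*0.1*5*0.6/42^2
q = 2.4000 / 1764

0.0014 m/d


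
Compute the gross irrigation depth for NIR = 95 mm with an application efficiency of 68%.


Ea = 68% = 0.68
GID = NIR / Ea = 95 / 0.68 = 139.7059 mm

139.7059 mm


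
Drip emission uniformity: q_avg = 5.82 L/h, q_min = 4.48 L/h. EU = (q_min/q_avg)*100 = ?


EU = (q_min/q_avg)*100 = (4.48/5.82)*100 = 76.9759%

76.9759 %


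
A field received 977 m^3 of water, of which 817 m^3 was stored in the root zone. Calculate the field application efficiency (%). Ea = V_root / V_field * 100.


Ea = V_root / V_field * 100 = 817 / 977 * 100 = 83.6233%

83.6233 %


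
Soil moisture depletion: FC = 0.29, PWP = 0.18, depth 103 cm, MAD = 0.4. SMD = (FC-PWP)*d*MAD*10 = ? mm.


SMD = (FC - PWP) * d * MAD * 10
SMD = (0.29 - 0.18) * 103 * 0.4 * 10
SMD = 0.1100 * 103 * 0.4 * 10

45.3200 mm


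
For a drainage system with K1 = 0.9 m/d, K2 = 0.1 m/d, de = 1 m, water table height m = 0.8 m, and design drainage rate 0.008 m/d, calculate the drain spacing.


S^2 = 8*K2*de*m/q + 4*K1*m^2/q
S^2 = 8*0.1*1*0.8/0.008 + 4*0.9*0.8^2/0.008
S = sqrt(368.0000)

19.1833 m


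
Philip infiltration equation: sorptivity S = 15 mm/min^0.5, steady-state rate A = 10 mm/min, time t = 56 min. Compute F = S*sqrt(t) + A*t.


F = S*sqrt(t) + A*t
F = 15*sqrt(56) + 10*56
F = 15*7.483315 + 560

672.2497 mm


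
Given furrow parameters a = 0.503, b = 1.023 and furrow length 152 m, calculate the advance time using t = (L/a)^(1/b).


t = (L/a)^(1/b)
t = (152/0.503)^(1/1.023)
t = 302.186879^(1/1.023)

265.7736 min


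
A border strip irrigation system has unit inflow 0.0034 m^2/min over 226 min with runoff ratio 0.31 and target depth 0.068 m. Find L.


L = q*t/((1+r)*Z)
L = 0.0034*226/((1+0.31)*0.068)
L = 0.7684/0.08908

8.6260 m


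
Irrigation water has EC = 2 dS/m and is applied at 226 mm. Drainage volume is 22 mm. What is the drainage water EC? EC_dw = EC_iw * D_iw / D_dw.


EC_dw = EC_iw * D_iw / D_dw
EC_dw = 2 * 226 / 22
EC_dw = 452 / 22

20.5455 dS/m


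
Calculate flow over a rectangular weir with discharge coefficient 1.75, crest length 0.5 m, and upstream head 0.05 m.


Q = C * L * H^(3/2) = 1.75 * 0.5 * 0.05^1.5 = 1.75 * 0.5 * 0.011180

0.0098 m^3/s


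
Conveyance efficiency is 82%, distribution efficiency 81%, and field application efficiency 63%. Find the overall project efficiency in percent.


Ec = 0.82, Eb = 0.81, Ea = 0.63
E = 0.82 * 0.81 * 0.63 * 100 = 41.8446%

41.8446 %


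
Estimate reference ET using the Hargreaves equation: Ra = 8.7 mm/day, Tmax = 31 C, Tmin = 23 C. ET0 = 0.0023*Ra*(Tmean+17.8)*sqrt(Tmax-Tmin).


Tmean = (Tmax + Tmin)/2 = (31 + 23)/2 = 27.0
ET0 = 0.0023 * 8.7 * (27.0 + 17.8) * sqrt(31 - 23)
ET0 = 0.0023 * 8.7 * 44.8 * 2.828427

2.5355 mm/day


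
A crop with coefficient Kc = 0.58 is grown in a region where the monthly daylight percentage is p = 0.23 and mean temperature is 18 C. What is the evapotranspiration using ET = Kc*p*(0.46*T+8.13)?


ET = Kc * p * (0.46*T + 8.13)
ET = 0.58 * 0.23 * (0.46*18 + 8.13)
ET = 0.58 * 0.23 * 16.4100

2.1891 mm/day


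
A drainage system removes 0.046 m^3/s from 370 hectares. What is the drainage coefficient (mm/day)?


DC = Q * 86400 / (A * 10000) * 1000
DC = 0.046 * 86400 / (370 * 10000) * 1000
DC = 3974400.0000 / 3700000

1.0742 mm/day


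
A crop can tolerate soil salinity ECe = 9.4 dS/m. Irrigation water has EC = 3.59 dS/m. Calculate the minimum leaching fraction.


LR = ECiw / (5*ECe - ECiw)
LR = 3.59 / (5*9.4 - 3.59)
LR = 3.59 / 43.4100

0.0827


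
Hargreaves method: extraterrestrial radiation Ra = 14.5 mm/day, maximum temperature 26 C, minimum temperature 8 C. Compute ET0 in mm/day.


Tmean = (Tmax + Tmin)/2 = (26 + 8)/2 = 17.0
ET0 = 0.0023 * 14.5 * (17.0 + 17.8) * sqrt(26 - 8)
ET0 = 0.0023 * 14.5 * 34.8 * 4.242641

4.9239 mm/day


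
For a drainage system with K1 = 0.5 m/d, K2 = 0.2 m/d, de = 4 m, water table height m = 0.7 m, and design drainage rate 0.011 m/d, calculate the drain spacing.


S^2 = 8*K2*de*m/q + 4*K1*m^2/q
S^2 = 8*0.2*4*0.7/0.011 + 4*0.5*0.7^2/0.011
S = sqrt(496.3636)

22.2792 m


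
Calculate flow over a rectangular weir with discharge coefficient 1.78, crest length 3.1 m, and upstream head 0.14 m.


Q = C * L * H^(3/2) = 1.78 * 3.1 * 0.14^1.5 = 1.78 * 3.1 * 0.052383

0.2890 m^3/s


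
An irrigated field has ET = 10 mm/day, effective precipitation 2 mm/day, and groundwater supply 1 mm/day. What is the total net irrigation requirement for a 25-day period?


Daily deficit = ET - Pe - GW = 10 - 2 - 1 = 7 mm/day
NIR = 7 * 25 = 175 mm

175.0000 mm


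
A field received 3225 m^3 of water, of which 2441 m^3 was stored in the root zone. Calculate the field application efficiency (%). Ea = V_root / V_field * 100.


Ea = V_root / V_field * 100 = 2441 / 3225 * 100 = 75.6899%

75.6899 %


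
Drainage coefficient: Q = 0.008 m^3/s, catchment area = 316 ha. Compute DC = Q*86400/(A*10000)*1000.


DC = Q * 86400 / (A * 10000) * 1000
DC = 0.008 * 86400 / (316 * 10000) * 1000
DC = 691200.0000 / 3160000

0.2187 mm/day


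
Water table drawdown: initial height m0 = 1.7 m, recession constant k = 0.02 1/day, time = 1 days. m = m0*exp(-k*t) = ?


m = m0 * exp(-k*t)
m = 1.7 * exp(-0.02 * 1)
m = 1.7 * exp(-0.0200)

1.6663 m


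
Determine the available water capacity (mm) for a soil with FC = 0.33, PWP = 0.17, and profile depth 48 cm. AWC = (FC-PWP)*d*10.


AWC = (FC - PWP) * d * 10
AWC = (0.33 - 0.17) * 48 * 10
AWC = 0.1600 * 48 * 10

76.8000 mm


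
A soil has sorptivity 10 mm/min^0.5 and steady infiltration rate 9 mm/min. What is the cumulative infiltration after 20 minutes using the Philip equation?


F = S*sqrt(t) + A*t
F = 10*sqrt(20) + 9*20
F = 10*4.472136 + 180

224.7214 mm


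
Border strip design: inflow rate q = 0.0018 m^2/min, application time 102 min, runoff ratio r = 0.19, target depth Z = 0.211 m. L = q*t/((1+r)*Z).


L = q*t/((1+r)*Z)
L = 0.0018*102/((1+0.19)*0.211)
L = 0.1836/0.25109

0.7312 m


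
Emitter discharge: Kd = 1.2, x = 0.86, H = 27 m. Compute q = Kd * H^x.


q = Kd * H^x = 1.2 * 27^0.86 = 1.2 * 17.020521

20.4246 L/h


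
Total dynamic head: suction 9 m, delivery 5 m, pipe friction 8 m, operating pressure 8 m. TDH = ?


TDH = Hs + Hd + hf + Hp = 9 + 5 + 8 + 8 = 30

30 m


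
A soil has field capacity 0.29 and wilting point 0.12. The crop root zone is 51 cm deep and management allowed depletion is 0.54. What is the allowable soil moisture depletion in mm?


SMD = (FC - PWP) * d * MAD * 10
SMD = (0.29 - 0.12) * 51 * 0.54 * 10
SMD = 0.1700 * 51 * 0.54 * 10

46.8180 mm


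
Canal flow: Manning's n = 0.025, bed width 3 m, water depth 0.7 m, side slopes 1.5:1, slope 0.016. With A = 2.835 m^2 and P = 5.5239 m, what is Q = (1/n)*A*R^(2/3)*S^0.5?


R = A/P = 2.835/5.5239 = 0.513224
Q = (1/0.025) * 2.835 * 0.513224^(2/3) * 0.016^0.5

9.1948 m^3/s


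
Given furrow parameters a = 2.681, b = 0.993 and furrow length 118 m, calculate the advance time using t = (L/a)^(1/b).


t = (L/a)^(1/b)
t = (118/2.681)^(1/0.993)
t = 44.013428^(1/0.993)

45.2034 min


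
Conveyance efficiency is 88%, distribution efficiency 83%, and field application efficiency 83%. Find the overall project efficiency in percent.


Ec = 0.88, Eb = 0.83, Ea = 0.83
E = 0.88 * 0.83 * 0.83 * 100 = 60.6232%

60.6232 %


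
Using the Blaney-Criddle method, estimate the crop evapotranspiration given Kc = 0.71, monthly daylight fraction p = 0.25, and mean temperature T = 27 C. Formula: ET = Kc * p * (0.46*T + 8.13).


ET = Kc * p * (0.46*T + 8.13)
ET = 0.71 * 0.25 * (0.46*27 + 8.13)
ET = 0.71 * 0.25 * 20.5500

3.6476 mm/day


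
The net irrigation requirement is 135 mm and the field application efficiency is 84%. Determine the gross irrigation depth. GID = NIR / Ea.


Ea = 84% = 0.84
GID = NIR / Ea = 135 / 0.84 = 160.7143 mm

160.7143 mm


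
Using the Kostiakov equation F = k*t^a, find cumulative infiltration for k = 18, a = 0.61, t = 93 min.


F = k * t^a = 18 * 93^0.61
F = 18 * 15.877225

285.7901 mm


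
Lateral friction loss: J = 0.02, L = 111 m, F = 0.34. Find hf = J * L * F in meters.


hf = J * L * F = 0.02 * 111 * 0.34 = 0.7548 m

0.7548 m


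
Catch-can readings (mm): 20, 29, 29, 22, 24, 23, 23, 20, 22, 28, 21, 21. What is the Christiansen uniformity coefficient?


mean = 23.500000 mm
MAD = 2.666667 mm
CU = (1 - 2.666667/23.500000)*100

88.6525 %


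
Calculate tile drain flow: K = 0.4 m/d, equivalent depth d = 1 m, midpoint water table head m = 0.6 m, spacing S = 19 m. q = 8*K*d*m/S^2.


q = 8*K*d*m/S^2
q = 8*0.4*1*0.6/19^2
q = 1.9200 / 361

0.0053 m/d


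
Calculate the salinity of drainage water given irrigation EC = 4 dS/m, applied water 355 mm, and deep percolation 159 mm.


EC_dw = EC_iw * D_iw / D_dw
EC_dw = 4 * 355 / 159
EC_dw = 1420 / 159

8.9308 dS/m


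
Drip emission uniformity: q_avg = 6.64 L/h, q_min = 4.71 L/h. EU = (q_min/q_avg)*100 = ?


EU = (q_min/q_avg)*100 = (4.71/6.64)*100 = 70.9337%

70.9337 %


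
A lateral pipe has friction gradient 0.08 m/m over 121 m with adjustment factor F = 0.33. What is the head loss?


hf = J * L * F = 0.08 * 121 * 0.33 = 3.1944 m

3.1944 m


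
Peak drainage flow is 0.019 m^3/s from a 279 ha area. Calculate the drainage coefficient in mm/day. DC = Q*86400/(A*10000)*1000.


DC = Q * 86400 / (A * 10000) * 1000
DC = 0.019 * 86400 / (279 * 10000) * 1000
DC = 1641600.0000 / 2790000

0.5884 mm/day


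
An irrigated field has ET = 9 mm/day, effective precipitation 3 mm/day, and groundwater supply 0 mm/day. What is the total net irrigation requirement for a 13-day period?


Daily deficit = ET - Pe - GW = 9 - 3 - 0 = 6 mm/day
NIR = 6 * 13 = 78 mm

78.0000 mm


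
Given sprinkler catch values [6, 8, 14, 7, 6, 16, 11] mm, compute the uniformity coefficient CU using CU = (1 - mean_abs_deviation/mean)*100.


mean = 9.714286 mm
MAD = 3.387755 mm
CU = (1 - 3.387755/9.714286)*100

65.1261 %


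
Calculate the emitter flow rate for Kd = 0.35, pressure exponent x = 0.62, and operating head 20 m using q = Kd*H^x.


q = Kd * H^x = 0.35 * 20^0.62 = 0.35 * 6.406762

2.2424 L/h


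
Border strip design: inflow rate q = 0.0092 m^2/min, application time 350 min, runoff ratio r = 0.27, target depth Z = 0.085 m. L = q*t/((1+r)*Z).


L = q*t/((1+r)*Z)
L = 0.0092*350/((1+0.27)*0.085)
L = 3.22/0.10795

29.8286 m


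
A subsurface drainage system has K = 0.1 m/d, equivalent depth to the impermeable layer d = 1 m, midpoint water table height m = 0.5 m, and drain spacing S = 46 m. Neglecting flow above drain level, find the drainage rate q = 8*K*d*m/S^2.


q = 8*K*d*m/S^2
q = 8*0.1*1*0.5/46^2
q = 0.4000 / 2116

1.8904e-04 m/d


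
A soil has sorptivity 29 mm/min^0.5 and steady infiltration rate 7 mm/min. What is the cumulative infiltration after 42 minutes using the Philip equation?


F = S*sqrt(t) + A*t
F = 29*sqrt(42) + 7*42
F = 29*6.480741 + 294

481.9415 mm


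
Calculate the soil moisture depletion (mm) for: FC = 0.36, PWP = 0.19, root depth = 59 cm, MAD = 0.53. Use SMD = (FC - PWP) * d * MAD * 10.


SMD = (FC - PWP) * d * MAD * 10
SMD = (0.36 - 0.19) * 59 * 0.53 * 10
SMD = 0.1700 * 59 * 0.53 * 10

53.1590 mm


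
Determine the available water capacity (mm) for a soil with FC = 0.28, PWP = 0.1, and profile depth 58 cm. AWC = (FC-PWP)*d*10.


AWC = (FC - PWP) * d * 10
AWC = (0.28 - 0.1) * 58 * 10
AWC = 0.1800 * 58 * 10

104.4000 mm


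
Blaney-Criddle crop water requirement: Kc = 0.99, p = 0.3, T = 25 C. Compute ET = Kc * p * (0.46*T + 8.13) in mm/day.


ET = Kc * p * (0.46*T + 8.13)
ET = 0.99 * 0.3 * (0.46*25 + 8.13)
ET = 0.99 * 0.3 * 19.6300

5.8301 mm/day


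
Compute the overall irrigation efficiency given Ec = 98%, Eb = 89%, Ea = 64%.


Ec = 0.98, Eb = 0.89, Ea = 0.64
E = 0.98 * 0.89 * 0.64 * 100 = 55.8208%

55.8208 %


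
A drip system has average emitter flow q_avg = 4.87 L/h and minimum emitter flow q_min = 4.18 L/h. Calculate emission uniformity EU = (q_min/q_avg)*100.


EU = (q_min/q_avg)*100 = (4.18/4.87)*100 = 85.8316%

85.8316 %


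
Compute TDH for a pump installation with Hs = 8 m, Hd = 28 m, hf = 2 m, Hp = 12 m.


TDH = Hs + Hd + hf + Hp = 8 + 28 + 2 + 12 = 50

50 m


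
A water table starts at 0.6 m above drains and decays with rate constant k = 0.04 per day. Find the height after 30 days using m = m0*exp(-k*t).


m = m0 * exp(-k*t)
m = 0.6 * exp(-0.04 * 30)
m = 0.6 * exp(-1.2000)

0.1807 m


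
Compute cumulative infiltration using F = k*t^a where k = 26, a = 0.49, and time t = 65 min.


F = k * t^a = 26 * 65^0.49
F = 26 * 7.732636

201.0485 mm


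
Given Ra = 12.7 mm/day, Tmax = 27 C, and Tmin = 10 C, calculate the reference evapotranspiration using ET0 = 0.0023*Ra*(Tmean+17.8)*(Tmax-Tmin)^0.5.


Tmean = (Tmax + Tmin)/2 = (27 + 10)/2 = 18.5
ET0 = 0.0023 * 12.7 * (18.5 + 17.8) * sqrt(27 - 10)
ET0 = 0.0023 * 12.7 * 36.3 * 4.123106

4.3718 mm/day


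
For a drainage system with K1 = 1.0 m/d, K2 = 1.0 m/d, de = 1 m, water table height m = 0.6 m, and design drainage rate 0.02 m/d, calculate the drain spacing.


S^2 = 8*K2*de*m/q + 4*K1*m^2/q
S^2 = 8*1.0*1*0.6/0.02 + 4*1.0*0.6^2/0.02
S = sqrt(312.0000)

17.6635 m


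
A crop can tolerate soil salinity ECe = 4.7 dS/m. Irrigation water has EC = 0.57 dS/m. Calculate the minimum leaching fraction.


LR = ECiw / (5*ECe - ECiw)
LR = 0.57 / (5*4.7 - 0.57)
LR = 0.57 / 22.9300

0.0249


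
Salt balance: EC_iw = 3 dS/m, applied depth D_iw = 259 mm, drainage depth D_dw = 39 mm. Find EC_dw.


EC_dw = EC_iw * D_iw / D_dw
EC_dw = 3 * 259 / 39
EC_dw = 777 / 39

19.9231 dS/m


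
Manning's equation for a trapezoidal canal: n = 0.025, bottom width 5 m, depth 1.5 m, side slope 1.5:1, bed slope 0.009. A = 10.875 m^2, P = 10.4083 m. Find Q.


R = A/P = 10.875/10.4083 = 1.044839
Q = (1/0.025) * 10.875 * 1.044839^(2/3) * 0.009^0.5

42.4923 m^3/s


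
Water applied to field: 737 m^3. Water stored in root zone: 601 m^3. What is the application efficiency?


Ea = V_root / V_field * 100 = 601 / 737 * 100 = 81.5468%

81.5468 %


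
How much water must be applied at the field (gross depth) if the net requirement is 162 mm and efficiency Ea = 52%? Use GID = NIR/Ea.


Ea = 52% = 0.52
GID = NIR / Ea = 162 / 0.52 = 311.5385 mm

311.5385 mm


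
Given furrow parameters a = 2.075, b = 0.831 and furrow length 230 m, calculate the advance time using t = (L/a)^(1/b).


t = (L/a)^(1/b)
t = (230/2.075)^(1/0.831)
t = 110.843373^(1/0.831)

288.7628 min


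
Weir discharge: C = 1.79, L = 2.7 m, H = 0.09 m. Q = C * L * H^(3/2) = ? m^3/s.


Q = C * L * H^(3/2) = 1.79 * 2.7 * 0.09^1.5 = 1.79 * 2.7 * 0.027000

0.1305 m^3/s


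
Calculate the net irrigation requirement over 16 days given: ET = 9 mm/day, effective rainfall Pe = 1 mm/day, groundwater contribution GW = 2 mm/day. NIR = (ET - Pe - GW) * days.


Daily deficit = ET - Pe - GW = 9 - 1 - 2 = 6 mm/day
NIR = 6 * 16 = 96 mm

96.0000 mm


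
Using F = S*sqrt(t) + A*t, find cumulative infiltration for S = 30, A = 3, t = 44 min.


F = S*sqrt(t) + A*t
F = 30*sqrt(44) + 3*44
F = 30*6.633250 + 132

330.9975 mm


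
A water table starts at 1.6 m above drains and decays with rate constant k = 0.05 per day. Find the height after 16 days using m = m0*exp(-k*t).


m = m0 * exp(-k*t)
m = 1.6 * exp(-0.05 * 16)
m = 1.6 * exp(-0.8000)

0.7189 m


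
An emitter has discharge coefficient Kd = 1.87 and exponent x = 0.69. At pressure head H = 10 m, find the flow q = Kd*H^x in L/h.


q = Kd * H^x = 1.87 * 10^0.69 = 1.87 * 4.897788

9.1589 L/h


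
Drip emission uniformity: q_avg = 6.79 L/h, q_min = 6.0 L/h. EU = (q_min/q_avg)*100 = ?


EU = (q_min/q_avg)*100 = (6.0/6.79)*100 = 88.3652%

88.3652 %


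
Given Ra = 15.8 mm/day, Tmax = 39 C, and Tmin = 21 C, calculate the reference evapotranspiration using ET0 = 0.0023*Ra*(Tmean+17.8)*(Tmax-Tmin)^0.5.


Tmean = (Tmax + Tmin)/2 = (39 + 21)/2 = 30.0
ET0 = 0.0023 * 15.8 * (30.0 + 17.8) * sqrt(39 - 21)
ET0 = 0.0023 * 15.8 * 47.8 * 4.242641

7.3697 mm/day


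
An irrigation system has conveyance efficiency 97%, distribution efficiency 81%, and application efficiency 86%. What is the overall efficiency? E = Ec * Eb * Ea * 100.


Ec = 0.97, Eb = 0.81, Ea = 0.86
E = 0.97 * 0.81 * 0.86 * 100 = 67.5702%

67.5702 %


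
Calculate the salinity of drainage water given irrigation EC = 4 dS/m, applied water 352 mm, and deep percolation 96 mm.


EC_dw = EC_iw * D_iw / D_dw
EC_dw = 4 * 352 / 96
EC_dw = 1408 / 96

14.6667 dS/m


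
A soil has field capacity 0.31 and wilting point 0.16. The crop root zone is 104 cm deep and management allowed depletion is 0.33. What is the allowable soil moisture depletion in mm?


SMD = (FC - PWP) * d * MAD * 10
SMD = (0.31 - 0.16) * 104 * 0.33 * 10
SMD = 0.1500 * 104 * 0.33 * 10

51.4800 mm


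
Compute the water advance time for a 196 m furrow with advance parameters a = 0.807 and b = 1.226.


t = (L/a)^(1/b)
t = (196/0.807)^(1/1.226)
t = 242.874845^(1/1.226)

88.2394 min


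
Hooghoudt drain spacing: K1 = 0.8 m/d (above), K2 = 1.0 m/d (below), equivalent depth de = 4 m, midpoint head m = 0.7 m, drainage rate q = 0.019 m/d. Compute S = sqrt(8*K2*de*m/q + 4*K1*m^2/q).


S^2 = 8*K2*de*m/q + 4*K1*m^2/q
S^2 = 8*1.0*4*0.7/0.019 + 4*0.8*0.7^2/0.019
S = sqrt(1261.4737)

35.5172 m


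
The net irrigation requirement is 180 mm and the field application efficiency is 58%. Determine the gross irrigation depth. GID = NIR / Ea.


Ea = 58% = 0.58
GID = NIR / Ea = 180 / 0.58 = 310.3448 mm

310.3448 mm


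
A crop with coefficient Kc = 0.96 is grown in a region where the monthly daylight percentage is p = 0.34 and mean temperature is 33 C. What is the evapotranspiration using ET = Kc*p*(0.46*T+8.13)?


ET = Kc * p * (0.46*T + 8.13)
ET = 0.96 * 0.34 * (0.46*33 + 8.13)
ET = 0.96 * 0.34 * 23.3100

7.6084 mm/day


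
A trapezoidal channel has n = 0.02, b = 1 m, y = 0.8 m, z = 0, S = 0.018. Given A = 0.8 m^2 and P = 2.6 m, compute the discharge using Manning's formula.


R = A/P = 0.8/2.6 = 0.307692
Q = (1/0.02) * 0.8 * 0.307692^(2/3) * 0.018^0.5

2.4459 m^3/s


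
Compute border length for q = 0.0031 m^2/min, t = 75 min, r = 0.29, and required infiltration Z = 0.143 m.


L = q*t/((1+r)*Z)
L = 0.0031*75/((1+0.29)*0.143)
L = 0.2325/0.18447

1.2604 m


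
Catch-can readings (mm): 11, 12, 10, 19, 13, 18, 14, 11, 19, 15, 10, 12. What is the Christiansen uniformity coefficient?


mean = 13.666667 mm
MAD = 2.777778 mm
CU = (1 - 2.777778/13.666667)*100

79.6748 %


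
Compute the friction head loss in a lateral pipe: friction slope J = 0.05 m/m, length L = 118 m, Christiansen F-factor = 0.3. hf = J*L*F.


hf = J * L * F = 0.05 * 118 * 0.3 = 1.7700 m

1.7700 m


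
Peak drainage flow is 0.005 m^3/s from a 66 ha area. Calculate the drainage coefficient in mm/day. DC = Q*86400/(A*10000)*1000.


DC = Q * 86400 / (A * 10000) * 1000
DC = 0.005 * 86400 / (66 * 10000) * 1000
DC = 432000.0000 / 660000

0.6545 mm/day


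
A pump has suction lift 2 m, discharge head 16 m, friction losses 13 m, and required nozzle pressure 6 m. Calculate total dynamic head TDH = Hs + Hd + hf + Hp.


TDH = Hs + Hd + hf + Hp = 2 + 16 + 13 + 6 = 37

37 m


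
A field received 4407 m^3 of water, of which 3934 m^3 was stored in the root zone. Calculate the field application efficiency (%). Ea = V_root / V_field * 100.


Ea = V_root / V_field * 100 = 3934 / 4407 * 100 = 89.2671%

89.2671 %


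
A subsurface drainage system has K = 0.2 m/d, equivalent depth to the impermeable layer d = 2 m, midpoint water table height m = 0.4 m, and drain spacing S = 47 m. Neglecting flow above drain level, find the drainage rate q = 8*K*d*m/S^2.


q = 8*K*d*m/S^2
q = 8*0.2*2*0.4/47^2
q = 1.2800 / 2209

5.7945e-04 m/d


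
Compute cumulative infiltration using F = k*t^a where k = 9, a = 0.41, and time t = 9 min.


F = k * t^a = 9 * 9^0.41
F = 9 * 2.461724

22.1555 mm


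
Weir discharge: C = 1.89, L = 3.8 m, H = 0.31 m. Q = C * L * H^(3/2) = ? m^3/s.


Q = C * L * H^(3/2) = 1.89 * 3.8 * 0.31^1.5 = 1.89 * 3.8 * 0.172601

1.2396 m^3/s


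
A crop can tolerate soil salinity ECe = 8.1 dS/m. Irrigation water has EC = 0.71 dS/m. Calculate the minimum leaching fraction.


LR = ECiw / (5*ECe - ECiw)
LR = 0.71 / (5*8.1 - 0.71)
LR = 0.71 / 39.7900

0.0178


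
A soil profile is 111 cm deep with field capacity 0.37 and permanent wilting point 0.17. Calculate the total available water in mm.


AWC = (FC - PWP) * d * 10
AWC = (0.37 - 0.17) * 111 * 10
AWC = 0.2000 * 111 * 10

222.0000 mm


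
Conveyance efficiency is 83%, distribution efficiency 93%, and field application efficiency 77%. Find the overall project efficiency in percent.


Ec = 0.83, Eb = 0.93, Ea = 0.77
E = 0.83 * 0.93 * 0.77 * 100 = 59.4363%

59.4363 %
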